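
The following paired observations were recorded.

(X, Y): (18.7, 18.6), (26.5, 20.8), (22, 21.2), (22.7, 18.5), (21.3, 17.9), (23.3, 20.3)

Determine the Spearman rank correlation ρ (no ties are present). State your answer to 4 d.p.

0.4286

Rank X: 1, 6, 3, 4, 2, 5
Rank Y: 3, 5, 6, 2, 1, 4
d = rank(X) − rank(Y): -2, 1, -3, 2, 1, 1; Σd² = 20
ρ = 1 − 6Σd² / [n(n²−1)] = 1 − 6×20 / (6×35) = 1 − 120/210 ≈ 0.4286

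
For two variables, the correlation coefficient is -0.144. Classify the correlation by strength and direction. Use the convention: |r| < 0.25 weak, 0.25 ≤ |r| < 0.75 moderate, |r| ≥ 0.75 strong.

weak negative

r = -0.144 < 0 so the relationship is negative.
|r| = 0.144, which falls in the weak range.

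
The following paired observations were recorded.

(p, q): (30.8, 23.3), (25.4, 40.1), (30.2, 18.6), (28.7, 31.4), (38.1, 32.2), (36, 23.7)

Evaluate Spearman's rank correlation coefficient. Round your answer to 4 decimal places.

-0.2000

Rank p: 4, 1, 3, 2, 6, 5
Rank q: 2, 6, 1, 4, 5, 3
d = rank(p) − rank(q): 2, -5, 2, -2, 1, 2; Σd² = 42
ρ = 1 − 6Σd² / [n(n²−1)] = 1 − 6×42 / (6×35) = 1 − 252/210 ≈ -0.2000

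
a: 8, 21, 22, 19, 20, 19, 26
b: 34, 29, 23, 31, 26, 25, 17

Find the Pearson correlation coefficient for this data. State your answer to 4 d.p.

n = 7, Σa = 135, Σb = 185, Σa² = 2787, Σb² = 5077, Σab = 3413
nΣab − ΣaΣb = 23891 − 24975 = -1084
nΣa² − (Σa)² = 19509 − 18225 = 1284; nΣb² − (Σb)² = 35539 − 34225 = 1314
r = -1084 / √(1284 × 1314) = -1084 / 1298.9134 ≈ -0.8345

-0.8345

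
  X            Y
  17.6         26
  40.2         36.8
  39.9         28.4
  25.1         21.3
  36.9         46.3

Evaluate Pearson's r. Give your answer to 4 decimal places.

n = 5, ΣX = 159.7, ΣY = 158.8, ΣX² = 5509.43, ΣY² = 5434.18, ΣXY = 5313.22
nΣXY − ΣXΣY = 26566.1 − 25360.36 = 1205.74
nΣX² − (ΣX)² = 27547.15 − 25504.09 = 2043.06; nΣY² − (ΣY)² = 27170.9 − 25217.44 = 1953.46
r = 1205.74 / √(2043.06 × 1953.46) = 1205.74 / 1997.7577 ≈ 0.6035

0.6035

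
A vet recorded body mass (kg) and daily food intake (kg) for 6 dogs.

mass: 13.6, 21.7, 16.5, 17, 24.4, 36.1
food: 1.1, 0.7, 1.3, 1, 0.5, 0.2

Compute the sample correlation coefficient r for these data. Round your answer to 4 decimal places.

-0.9272

n = 6, Σx = 129.3, Σy = 4.8, Σx² = 3115.67, Σy² = 4.68, Σxy = 88.02
nΣxy − ΣxΣy = 528.12 − 620.64 = -92.52
nΣx² − (Σx)² = 18694.02 − 16718.49 = 1975.53; nΣy² − (Σy)² = 28.08 − 23.04 = 5.04
r = -92.52 / √(1975.53 × 5.04) = -92.52 / 99.7831 ≈ -0.9272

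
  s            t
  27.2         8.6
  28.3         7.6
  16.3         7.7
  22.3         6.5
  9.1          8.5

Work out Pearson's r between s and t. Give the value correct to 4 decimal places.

-0.2244

n = 5, Σs = 103.2, Σt = 38.9, Σs² = 2386.52, Σt² = 305.51, Σst = 796.81
nΣst − ΣsΣt = 3984.05 − 4014.48 = -30.43
nΣs² − (Σs)² = 11932.6 − 10650.24 = 1282.36; nΣt² − (Σt)² = 1527.55 − 1513.21 = 14.34
r = -30.43 / √(1282.36 × 14.34) = -30.43 / 135.6062 ≈ -0.2244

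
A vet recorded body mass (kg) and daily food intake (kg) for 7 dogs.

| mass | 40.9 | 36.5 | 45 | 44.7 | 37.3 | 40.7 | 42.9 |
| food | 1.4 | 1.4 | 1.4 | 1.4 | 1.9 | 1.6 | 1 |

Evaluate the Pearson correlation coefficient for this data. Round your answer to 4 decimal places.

-0.5005

n = 7, Σx = 288, Σy = 10.1, Σx² = 11916.34, Σy² = 15.01, Σxy = 412.83
nΣxy − ΣxΣy = 2889.81 − 2908.8 = -18.99
nΣx² − (Σx)² = 83414.38 − 82944 = 470.38; nΣy² − (Σy)² = 105.07 − 102.01 = 3.06
r = -18.99 / √(470.38 × 3.06) = -18.99 / 37.9389 ≈ -0.5005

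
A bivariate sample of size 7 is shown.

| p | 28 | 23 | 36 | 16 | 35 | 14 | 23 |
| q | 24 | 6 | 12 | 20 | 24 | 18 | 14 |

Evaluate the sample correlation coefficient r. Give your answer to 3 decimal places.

0.076

n = 7, Σp = 175, Σq = 118, Σp² = 4815, Σq² = 2252, Σpq = 2976
nΣpq − ΣpΣq = 20832 − 20650 = 182
nΣp² − (Σp)² = 33705 − 30625 = 3080; nΣq² − (Σq)² = 15764 − 13924 = 1840
r = 182 / √(3080 × 1840) = 182 / 2380.5882 ≈ 0.076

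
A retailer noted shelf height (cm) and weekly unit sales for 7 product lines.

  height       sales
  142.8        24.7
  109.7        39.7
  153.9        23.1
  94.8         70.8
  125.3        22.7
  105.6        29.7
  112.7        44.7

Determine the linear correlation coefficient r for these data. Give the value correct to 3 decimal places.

n = 7, Σx = 844.8, Σy = 255.4, Σx² = 104650.92, Σy² = 11127.9, Σxy = 29167.5
nΣxy − ΣxΣy = 204172.5 − 215761.92 = -11589.42
nΣx² − (Σx)² = 732556.44 − 713687.04 = 18869.4; nΣy² − (Σy)² = 77895.3 − 65229.16 = 12666.14
r = -11589.42 / √(18869.4 × 12666.14) = -11589.42 / 15459.7045 ≈ -0.750

-0.750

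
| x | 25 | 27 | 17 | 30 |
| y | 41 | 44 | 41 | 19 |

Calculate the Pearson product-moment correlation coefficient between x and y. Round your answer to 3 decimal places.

-0.563

n = 4, Σx = 99, Σy = 145, Σx² = 2543, Σy² = 5659, Σxy = 3480
nΣxy − ΣxΣy = 13920 − 14355 = -435
nΣx² − (Σx)² = 10172 − 9801 = 371; nΣy² − (Σy)² = 22636 − 21025 = 1611
r = -435 / √(371 × 1611) = -435 / 773.0983 ≈ -0.563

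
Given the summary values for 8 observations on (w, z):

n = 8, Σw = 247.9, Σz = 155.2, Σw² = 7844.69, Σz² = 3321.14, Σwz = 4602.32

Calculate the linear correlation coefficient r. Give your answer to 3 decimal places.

-0.921

r = (nΣwz − ΣwΣz) / √[(nΣw² − (Σw)²)(nΣz² − (Σz)²)]
Numerator: 8×4602.32 − 247.9×155.2 = -1655.52
Denominator: √[(62757.52 − 61454.41)(26569.12 − 24087.04)] = √[1303.11 × 2482.08] = 1798.4502
r = -1655.52 / 1798.4502 ≈ -0.921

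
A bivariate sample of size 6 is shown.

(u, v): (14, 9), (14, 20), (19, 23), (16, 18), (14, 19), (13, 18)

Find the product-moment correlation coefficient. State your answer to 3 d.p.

n = 6, Σu = 90, Σv = 107, Σu² = 1374, Σv² = 2019, Σuv = 1631
nΣuv − ΣuΣv = 9786 − 9630 = 156
nΣu² − (Σu)² = 8244 − 8100 = 144; nΣv² − (Σv)² = 12114 − 11449 = 665
r = 156 / √(144 × 665) = 156 / 309.4511 ≈ 0.504

0.504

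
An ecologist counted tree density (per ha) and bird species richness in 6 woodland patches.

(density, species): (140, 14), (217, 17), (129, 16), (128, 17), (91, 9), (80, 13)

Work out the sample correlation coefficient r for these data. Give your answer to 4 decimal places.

0.6672

n = 6, Σx = 785, Σy = 86, Σx² = 114395, Σy² = 1280, Σxy = 11748
nΣxy − ΣxΣy = 70488 − 67510 = 2978
nΣx² − (Σx)² = 686370 − 616225 = 70145; nΣy² − (Σy)² = 7680 − 7396 = 284
r = 2978 / √(70145 × 284) = 2978 / 4463.3149 ≈ 0.6672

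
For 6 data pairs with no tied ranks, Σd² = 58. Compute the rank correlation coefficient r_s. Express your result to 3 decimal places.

ρ = 1 − 6Σd² / [n(n²−1)] = 1 − 6×58 / (6×35)
  = 1 − 348/210 = 1 − 1.6571 ≈ -0.657

-0.657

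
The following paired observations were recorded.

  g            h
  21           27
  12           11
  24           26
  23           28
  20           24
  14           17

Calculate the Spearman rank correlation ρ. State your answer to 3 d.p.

Rank g: 4, 1, 6, 5, 3, 2
Rank h: 5, 1, 4, 6, 3, 2
d = rank(g) − rank(h): -1, 0, 2, -1, 0, 0; Σd² = 6
ρ = 1 − 6Σd² / [n(n²−1)] = 1 − 6×6 / (6×35) = 1 − 36/210 ≈ 0.829

0.829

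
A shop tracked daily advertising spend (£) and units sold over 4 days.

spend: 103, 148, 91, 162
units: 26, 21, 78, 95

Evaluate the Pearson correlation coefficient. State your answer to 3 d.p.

n = 4, Σx = 504, Σy = 220, Σx² = 67038, Σy² = 16226, Σxy = 28274
nΣxy − ΣxΣy = 113096 − 110880 = 2216
nΣx² − (Σx)² = 268152 − 254016 = 14136; nΣy² − (Σy)² = 64904 − 48400 = 16504
r = 2216 / √(14136 × 16504) = 2216 / 15274.1790 ≈ 0.145

0.145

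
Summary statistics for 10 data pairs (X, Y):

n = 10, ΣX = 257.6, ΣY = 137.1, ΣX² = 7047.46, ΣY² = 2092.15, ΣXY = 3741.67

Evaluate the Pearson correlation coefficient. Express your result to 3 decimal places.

0.710

r = (nΣXY − ΣXΣY) / √[(nΣX² − (ΣX)²)(nΣY² − (ΣY)²)]
Numerator: 10×3741.67 − 257.6×137.1 = 2099.74
Denominator: √[(70474.6 − 66357.76)(20921.5 − 18796.41)] = √[4116.84 × 2125.09] = 2957.8126
r = 2099.74 / 2957.8126 ≈ 0.710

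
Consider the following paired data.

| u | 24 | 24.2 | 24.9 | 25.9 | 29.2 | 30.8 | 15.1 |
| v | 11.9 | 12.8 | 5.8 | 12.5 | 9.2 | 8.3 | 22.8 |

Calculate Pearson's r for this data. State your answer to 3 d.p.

n = 7, Σu = 174.1, Σv = 83.3, Σu² = 4481.75, Σv² = 1168.71, Σuv = 1932.09
nΣuv − ΣuΣv = 13524.63 − 14502.53 = -977.9
nΣu² − (Σu)² = 31372.25 − 30310.81 = 1061.44; nΣv² − (Σv)² = 8180.97 − 6938.89 = 1242.08
r = -977.9 / √(1061.44 × 1242.08) = -977.9 / 1148.2131 ≈ -0.852

-0.852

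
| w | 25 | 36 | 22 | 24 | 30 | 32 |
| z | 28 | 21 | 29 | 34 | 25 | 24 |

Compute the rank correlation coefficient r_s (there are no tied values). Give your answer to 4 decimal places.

-0.9429

Rank w: 3, 6, 1, 2, 4, 5
Rank z: 4, 1, 5, 6, 3, 2
d = rank(w) − rank(z): -1, 5, -4, -4, 1, 3; Σd² = 68
ρ = 1 − 6Σd² / [n(n²−1)] = 1 − 6×68 / (6×35) = 1 − 408/210 ≈ -0.9429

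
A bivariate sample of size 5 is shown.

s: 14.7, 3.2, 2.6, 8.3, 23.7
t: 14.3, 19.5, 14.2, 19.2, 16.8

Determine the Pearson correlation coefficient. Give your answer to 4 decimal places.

n = 5, Σs = 52.5, Σt = 84, Σs² = 863.67, Σt² = 1437.26, Σst = 867.05
nΣst − ΣsΣt = 4335.25 − 4410 = -74.75
nΣs² − (Σs)² = 4318.35 − 2756.25 = 1562.1; nΣt² − (Σt)² = 7186.3 − 7056 = 130.3
r = -74.75 / √(1562.1 × 130.3) = -74.75 / 451.1559 ≈ -0.1657

-0.1657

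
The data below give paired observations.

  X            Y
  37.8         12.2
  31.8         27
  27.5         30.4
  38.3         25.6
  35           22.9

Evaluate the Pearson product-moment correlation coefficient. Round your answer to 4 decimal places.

n = 5, ΣX = 170.4, ΣY = 118.1, ΣX² = 5888.22, ΣY² = 2981.77, ΣXY = 3937.74
nΣXY − ΣXΣY = 19688.7 − 20124.24 = -435.54
nΣX² − (ΣX)² = 29441.1 − 29036.16 = 404.94; nΣY² − (ΣY)² = 14908.85 − 13947.61 = 961.24
r = -435.54 / √(404.94 × 961.24) = -435.54 / 623.8946 ≈ -0.6981

-0.6981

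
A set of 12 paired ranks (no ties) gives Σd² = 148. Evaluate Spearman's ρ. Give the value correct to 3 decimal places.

0.483

ρ = 1 − 6Σd² / [n(n²−1)] = 1 − 6×148 / (12×143)
  = 1 − 888/1716 = 1 − 0.5175 ≈ 0.483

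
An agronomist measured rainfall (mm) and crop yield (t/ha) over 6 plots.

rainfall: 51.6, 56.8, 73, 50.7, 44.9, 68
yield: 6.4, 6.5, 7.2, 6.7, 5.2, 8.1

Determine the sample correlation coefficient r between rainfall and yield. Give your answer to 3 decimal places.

n = 6, Σx = 345, Σy = 40.1, Σx² = 20428.3, Σy² = 272.59, Σxy = 2349.01
nΣxy − ΣxΣy = 14094.06 − 13834.5 = 259.56
nΣx² − (Σx)² = 122569.8 − 119025 = 3544.8; nΣy² − (Σy)² = 1635.54 − 1608.01 = 27.53
r = 259.56 / √(3544.8 × 27.53) = 259.56 / 312.3913 ≈ 0.831

0.831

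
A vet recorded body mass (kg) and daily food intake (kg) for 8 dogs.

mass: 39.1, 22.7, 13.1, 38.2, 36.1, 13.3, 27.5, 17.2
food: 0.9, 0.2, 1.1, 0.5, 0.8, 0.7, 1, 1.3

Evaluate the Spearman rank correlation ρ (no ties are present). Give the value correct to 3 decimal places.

-0.310

Rank mass: 8, 4, 1, 7, 6, 2, 5, 3
Rank food: 5, 1, 7, 2, 4, 3, 6, 8
d = rank(mass) − rank(food): 3, 3, -6, 5, 2, -1, -1, -5; Σd² = 110
ρ = 1 − 6Σd² / [n(n²−1)] = 1 − 6×110 / (8×63) = 1 − 660/504 ≈ -0.310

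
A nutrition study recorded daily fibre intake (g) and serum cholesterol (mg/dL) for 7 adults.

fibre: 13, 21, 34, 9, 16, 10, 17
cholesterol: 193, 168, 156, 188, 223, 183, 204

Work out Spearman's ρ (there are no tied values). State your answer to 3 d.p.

Rank fibre: 3, 6, 7, 1, 4, 2, 5
Rank cholesterol: 5, 2, 1, 4, 7, 3, 6
d = rank(fibre) − rank(cholesterol): -2, 4, 6, -3, -3, -1, -1; Σd² = 76
ρ = 1 − 6Σd² / [n(n²−1)] = 1 − 6×76 / (7×48) = 1 − 456/336 ≈ -0.357

-0.357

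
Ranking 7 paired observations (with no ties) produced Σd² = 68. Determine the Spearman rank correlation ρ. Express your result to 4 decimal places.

ρ = 1 − 6Σd² / [n(n²−1)] = 1 − 6×68 / (7×48)
  = 1 − 408/336 = 1 − 1.21429 ≈ -0.2143

-0.2143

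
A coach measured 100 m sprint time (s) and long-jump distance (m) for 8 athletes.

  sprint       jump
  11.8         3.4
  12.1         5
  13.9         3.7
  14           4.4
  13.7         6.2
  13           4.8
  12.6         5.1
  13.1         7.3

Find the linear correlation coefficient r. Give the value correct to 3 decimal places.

n = 8, Σx = 104.2, Σy = 39.9, Σx² = 1361.92, Σy² = 210.39, Σxy = 520.88
nΣxy − ΣxΣy = 4167.04 − 4157.58 = 9.46
nΣx² − (Σx)² = 10895.36 − 10857.64 = 37.72; nΣy² − (Σy)² = 1683.12 − 1592.01 = 91.11
r = 9.46 / √(37.72 × 91.11) = 9.46 / 58.6231 ≈ 0.161

0.161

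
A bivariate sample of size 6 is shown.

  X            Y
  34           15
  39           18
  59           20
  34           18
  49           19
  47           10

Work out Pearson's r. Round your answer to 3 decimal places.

0.212

n = 6, ΣX = 262, ΣY = 100, ΣX² = 11924, ΣY² = 1734, ΣXY = 4405
nΣXY − ΣXΣY = 26430 − 26200 = 230
nΣX² − (ΣX)² = 71544 − 68644 = 2900; nΣY² − (ΣY)² = 10404 − 10000 = 404
r = 230 / √(2900 × 404) = 230 / 1082.4047 ≈ 0.212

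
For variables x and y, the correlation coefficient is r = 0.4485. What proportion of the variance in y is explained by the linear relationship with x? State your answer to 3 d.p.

0.201

r² = (0.4485)² = 0.201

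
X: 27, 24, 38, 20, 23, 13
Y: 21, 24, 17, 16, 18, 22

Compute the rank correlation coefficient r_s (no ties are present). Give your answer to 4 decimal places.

Rank X: 5, 4, 6, 2, 3, 1
Rank Y: 4, 6, 2, 1, 3, 5
d = rank(X) − rank(Y): 1, -2, 4, 1, 0, -4; Σd² = 38
ρ = 1 − 6Σd² / [n(n²−1)] = 1 − 6×38 / (6×35) = 1 − 228/210 ≈ -0.0857

-0.0857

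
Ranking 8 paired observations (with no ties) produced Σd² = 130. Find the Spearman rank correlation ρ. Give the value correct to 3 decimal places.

-0.548

ρ = 1 − 6Σd² / [n(n²−1)] = 1 − 6×130 / (8×63)
  = 1 − 780/504 = 1 − 1.5476 ≈ -0.548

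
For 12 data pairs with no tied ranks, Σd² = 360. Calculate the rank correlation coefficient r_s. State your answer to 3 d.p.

-0.259

ρ = 1 − 6Σd² / [n(n²−1)] = 1 − 6×360 / (12×143)
  = 1 − 2160/1716 = 1 − 1.2587 ≈ -0.259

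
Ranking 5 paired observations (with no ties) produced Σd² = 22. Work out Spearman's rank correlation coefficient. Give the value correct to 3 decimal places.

-0.100

ρ = 1 − 6Σd² / [n(n²−1)] = 1 − 6×22 / (5×24)
  = 1 − 132/120 = 1 − 1.1000 ≈ -0.100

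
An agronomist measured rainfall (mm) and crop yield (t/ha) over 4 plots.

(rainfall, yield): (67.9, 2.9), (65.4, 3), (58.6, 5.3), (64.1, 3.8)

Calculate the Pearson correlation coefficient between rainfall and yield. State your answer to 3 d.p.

-0.974

n = 4, Σx = 256, Σy = 15, Σx² = 16430.34, Σy² = 59.94, Σxy = 947.27
nΣxy − ΣxΣy = 3789.08 − 3840 = -50.92
nΣx² − (Σx)² = 65721.36 − 65536 = 185.36; nΣy² − (Σy)² = 239.76 − 225 = 14.76
r = -50.92 / √(185.36 × 14.76) = -50.92 / 52.3060 ≈ -0.974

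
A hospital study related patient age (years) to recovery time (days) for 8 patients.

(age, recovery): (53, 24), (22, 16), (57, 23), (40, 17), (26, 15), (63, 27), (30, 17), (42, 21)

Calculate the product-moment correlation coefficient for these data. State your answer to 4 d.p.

n = 8, Σx = 333, Σy = 160, Σx² = 15451, Σy² = 3334, Σxy = 7098
nΣxy − ΣxΣy = 56784 − 53280 = 3504
nΣx² − (Σx)² = 123608 − 110889 = 12719; nΣy² − (Σy)² = 26672 − 25600 = 1072
r = 3504 / √(12719 × 1072) = 3504 / 3692.5287 ≈ 0.9489

0.9489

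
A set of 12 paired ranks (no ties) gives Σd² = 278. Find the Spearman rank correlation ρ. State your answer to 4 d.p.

0.0280

ρ = 1 − 6Σd² / [n(n²−1)] = 1 − 6×278 / (12×143)
  = 1 − 1668/1716 = 1 − 0.97203 ≈ 0.0280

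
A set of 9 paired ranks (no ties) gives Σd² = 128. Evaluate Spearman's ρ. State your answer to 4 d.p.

-0.0667

ρ = 1 − 6Σd² / [n(n²−1)] = 1 − 6×128 / (9×80)
  = 1 − 768/720 = 1 − 1.06667 ≈ -0.0667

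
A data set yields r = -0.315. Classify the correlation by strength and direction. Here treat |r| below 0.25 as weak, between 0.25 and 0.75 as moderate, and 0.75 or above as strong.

moderate negative

r = -0.315 < 0 so the relationship is negative.
|r| = 0.315, which falls in the moderate range.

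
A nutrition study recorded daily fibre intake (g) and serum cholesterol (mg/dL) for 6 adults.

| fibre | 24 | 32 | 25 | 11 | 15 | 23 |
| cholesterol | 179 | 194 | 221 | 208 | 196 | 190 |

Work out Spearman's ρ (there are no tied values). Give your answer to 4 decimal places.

Rank fibre: 4, 6, 5, 1, 2, 3
Rank cholesterol: 1, 3, 6, 5, 4, 2
d = rank(fibre) − rank(cholesterol): 3, 3, -1, -4, -2, 1; Σd² = 40
ρ = 1 − 6Σd² / [n(n²−1)] = 1 − 6×40 / (6×35) = 1 − 240/210 ≈ -0.1429

-0.1429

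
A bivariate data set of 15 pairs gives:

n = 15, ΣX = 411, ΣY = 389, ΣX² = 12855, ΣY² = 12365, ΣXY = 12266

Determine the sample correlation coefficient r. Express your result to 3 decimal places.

r = (nΣXY − ΣXΣY) / √[(nΣX² − (ΣX)²)(nΣY² − (ΣY)²)]
Numerator: 15×12266 − 411×389 = 24111
Denominator: √[(192825 − 168921)(185475 − 151321)] = √[23904 × 34154] = 28573.0155
r = 24111 / 28573.0155 ≈ 0.844

0.844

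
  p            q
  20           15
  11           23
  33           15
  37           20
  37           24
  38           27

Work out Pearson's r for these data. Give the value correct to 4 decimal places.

0.2340

n = 6, Σp = 176, Σq = 124, Σp² = 5792, Σq² = 2684, Σpq = 3702
nΣpq − ΣpΣq = 22212 − 21824 = 388
nΣp² − (Σp)² = 34752 − 30976 = 3776; nΣq² − (Σq)² = 16104 − 15376 = 728
r = 388 / √(3776 × 728) = 388 / 1657.9891 ≈ 0.2340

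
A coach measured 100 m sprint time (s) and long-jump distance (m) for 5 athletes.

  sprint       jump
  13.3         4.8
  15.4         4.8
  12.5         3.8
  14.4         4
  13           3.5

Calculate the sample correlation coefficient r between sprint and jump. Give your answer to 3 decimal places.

n = 5, Σx = 68.6, Σy = 20.9, Σx² = 946.66, Σy² = 88.77, Σxy = 288.36
nΣxy − ΣxΣy = 1441.8 − 1433.74 = 8.06
nΣx² − (Σx)² = 4733.3 − 4705.96 = 27.34; nΣy² − (Σy)² = 443.85 − 436.81 = 7.04
r = 8.06 / √(27.34 × 7.04) = 8.06 / 13.8735 ≈ 0.581

0.581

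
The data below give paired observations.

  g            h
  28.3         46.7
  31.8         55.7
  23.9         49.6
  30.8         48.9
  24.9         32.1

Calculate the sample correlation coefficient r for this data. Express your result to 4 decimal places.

n = 5, Σg = 139.7, Σh = 233, Σg² = 3951.99, Σh² = 11165.16, Σgh = 6583.72
nΣgh − ΣgΣh = 32918.6 − 32550.1 = 368.5
nΣg² − (Σg)² = 19759.95 − 19516.09 = 243.86; nΣh² − (Σh)² = 55825.8 − 54289 = 1536.8
r = 368.5 / √(243.86 × 1536.8) = 368.5 / 612.1798 ≈ 0.6019

0.6019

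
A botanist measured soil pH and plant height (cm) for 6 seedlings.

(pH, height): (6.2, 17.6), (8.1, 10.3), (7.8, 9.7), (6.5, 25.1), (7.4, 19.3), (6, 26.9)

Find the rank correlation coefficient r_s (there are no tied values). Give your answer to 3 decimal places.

Rank pH: 2, 6, 5, 3, 4, 1
Rank height: 3, 2, 1, 5, 4, 6
d = rank(pH) − rank(height): -1, 4, 4, -2, 0, -5; Σd² = 62
ρ = 1 − 6Σd² / [n(n²−1)] = 1 − 6×62 / (6×35) = 1 − 372/210 ≈ -0.771

-0.771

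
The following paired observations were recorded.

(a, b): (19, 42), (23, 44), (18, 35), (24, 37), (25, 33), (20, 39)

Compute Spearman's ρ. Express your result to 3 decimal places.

Rank a: 2, 4, 1, 5, 6, 3
Rank b: 5, 6, 2, 3, 1, 4
d = rank(a) − rank(b): -3, -2, -1, 2, 5, -1; Σd² = 44
ρ = 1 − 6Σd² / [n(n²−1)] = 1 − 6×44 / (6×35) = 1 − 264/210 ≈ -0.257

-0.257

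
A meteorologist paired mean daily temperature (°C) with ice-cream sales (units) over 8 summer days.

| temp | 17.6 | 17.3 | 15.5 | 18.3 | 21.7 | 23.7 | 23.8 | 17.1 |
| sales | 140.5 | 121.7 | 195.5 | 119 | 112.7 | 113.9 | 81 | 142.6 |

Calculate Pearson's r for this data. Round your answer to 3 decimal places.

-0.802

n = 8, Σx = 155, Σy = 1026.9, Σx² = 3075.62, Σy² = 139502.65, Σxy = 19297.44
nΣxy − ΣxΣy = 154379.52 − 159169.5 = -4789.98
nΣx² − (Σx)² = 24604.96 − 24025 = 579.96; nΣy² − (Σy)² = 1116021.2 − 1054523.61 = 61497.59
r = -4789.98 / √(579.96 × 61497.59) = -4789.98 / 5972.1137 ≈ -0.802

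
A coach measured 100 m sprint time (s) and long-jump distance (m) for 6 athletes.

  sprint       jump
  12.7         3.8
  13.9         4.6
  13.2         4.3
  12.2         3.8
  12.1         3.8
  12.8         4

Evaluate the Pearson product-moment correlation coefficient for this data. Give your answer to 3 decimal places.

n = 6, Σx = 76.9, Σy = 24.3, Σx² = 987.83, Σy² = 98.97, Σxy = 312.5
nΣxy − ΣxΣy = 1875 − 1868.67 = 6.33
nΣx² − (Σx)² = 5926.98 − 5913.61 = 13.37; nΣy² − (Σy)² = 593.82 − 590.49 = 3.33
r = 6.33 / √(13.37 × 3.33) = 6.33 / 6.6725 ≈ 0.949

0.949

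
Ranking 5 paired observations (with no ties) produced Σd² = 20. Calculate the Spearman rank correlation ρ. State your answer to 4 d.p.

0.0000

ρ = 1 − 6Σd² / [n(n²−1)] = 1 − 6×20 / (5×24)
  = 1 − 120/120 = 1 − 1.00000 ≈ 0.0000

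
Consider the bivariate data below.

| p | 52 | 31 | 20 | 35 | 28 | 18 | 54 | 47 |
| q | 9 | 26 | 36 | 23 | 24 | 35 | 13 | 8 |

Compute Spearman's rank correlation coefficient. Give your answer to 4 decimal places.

Rank p: 7, 4, 2, 5, 3, 1, 8, 6
Rank q: 2, 6, 8, 4, 5, 7, 3, 1
d = rank(p) − rank(q): 5, -2, -6, 1, -2, -6, 5, 5; Σd² = 156
ρ = 1 − 6Σd² / [n(n²−1)] = 1 − 6×156 / (8×63) = 1 − 936/504 ≈ -0.8571

-0.8571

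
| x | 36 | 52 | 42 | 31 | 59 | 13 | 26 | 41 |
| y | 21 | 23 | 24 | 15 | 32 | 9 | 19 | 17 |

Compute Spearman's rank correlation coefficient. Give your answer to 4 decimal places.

Rank x: 4, 7, 6, 3, 8, 1, 2, 5
Rank y: 5, 6, 7, 2, 8, 1, 4, 3
d = rank(x) − rank(y): -1, 1, -1, 1, 0, 0, -2, 2; Σd² = 12
ρ = 1 − 6Σd² / [n(n²−1)] = 1 − 6×12 / (8×63) = 1 − 72/504 ≈ 0.8571

0.8571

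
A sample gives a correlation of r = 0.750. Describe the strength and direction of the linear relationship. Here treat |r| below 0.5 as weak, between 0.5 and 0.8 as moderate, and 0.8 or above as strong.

r = 0.750 > 0 so the relationship is positive.
|r| = 0.750, which falls in the moderate range.

moderate positive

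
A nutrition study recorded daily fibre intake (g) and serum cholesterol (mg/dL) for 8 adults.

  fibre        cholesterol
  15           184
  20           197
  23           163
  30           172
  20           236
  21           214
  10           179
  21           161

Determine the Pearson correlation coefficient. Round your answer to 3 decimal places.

-0.119

n = 8, Σx = 160, Σy = 1506, Σx² = 3436, Σy² = 288272, Σxy = 29994
nΣxy − ΣxΣy = 239952 − 240960 = -1008
nΣx² − (Σx)² = 27488 − 25600 = 1888; nΣy² − (Σy)² = 2306176 − 2268036 = 38140
r = -1008 / √(1888 × 38140) = -1008 / 8485.7716 ≈ -0.119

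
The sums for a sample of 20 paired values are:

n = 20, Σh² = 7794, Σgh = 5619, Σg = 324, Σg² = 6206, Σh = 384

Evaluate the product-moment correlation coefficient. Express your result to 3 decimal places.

r = (nΣgh − ΣgΣh) / √[(nΣg² − (Σg)²)(nΣh² − (Σh)²)]
Numerator: 20×5619 − 324×384 = -12036
Denominator: √[(124120 − 104976)(155880 − 147456)] = √[19144 × 8424] = 12699.1754
r = -12036 / 12699.1754 ≈ -0.948

-0.948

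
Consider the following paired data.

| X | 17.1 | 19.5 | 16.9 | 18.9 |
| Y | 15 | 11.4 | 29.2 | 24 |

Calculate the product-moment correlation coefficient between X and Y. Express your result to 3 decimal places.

n = 4, ΣX = 72.4, ΣY = 79.6, ΣX² = 1315.48, ΣY² = 1783.6, ΣXY = 1425.88
nΣXY − ΣXΣY = 5703.52 − 5763.04 = -59.52
nΣX² − (ΣX)² = 5261.92 − 5241.76 = 20.16; nΣY² − (ΣY)² = 7134.4 − 6336.16 = 798.24
r = -59.52 / √(20.16 × 798.24) = -59.52 / 126.8563 ≈ -0.469

-0.469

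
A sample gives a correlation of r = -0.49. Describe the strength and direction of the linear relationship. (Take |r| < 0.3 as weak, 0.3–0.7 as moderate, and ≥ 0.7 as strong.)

moderate negative

r = -0.49 < 0 so the relationship is negative.
|r| = 0.49, which falls in the moderate range.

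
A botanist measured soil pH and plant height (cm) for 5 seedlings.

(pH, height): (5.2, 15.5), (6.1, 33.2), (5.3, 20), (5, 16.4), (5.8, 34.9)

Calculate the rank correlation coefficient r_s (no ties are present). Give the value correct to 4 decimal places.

0.8000

Rank pH: 2, 5, 3, 1, 4
Rank height: 1, 4, 3, 2, 5
d = rank(pH) − rank(height): 1, 1, 0, -1, -1; Σd² = 4
ρ = 1 − 6Σd² / [n(n²−1)] = 1 − 6×4 / (5×24) = 1 − 24/120 ≈ 0.8000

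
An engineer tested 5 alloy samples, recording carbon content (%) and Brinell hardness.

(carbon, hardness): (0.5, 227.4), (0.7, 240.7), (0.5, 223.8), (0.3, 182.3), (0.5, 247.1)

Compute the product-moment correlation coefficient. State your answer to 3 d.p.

n = 5, Σx = 2.5, Σy = 1121.3, Σx² = 1.33, Σy² = 254025.39, Σxy = 572.33
nΣxy − ΣxΣy = 2861.65 − 2803.25 = 58.4
nΣx² − (Σx)² = 6.65 − 6.25 = 0.4; nΣy² − (Σy)² = 1270126.95 − 1257313.69 = 12813.26
r = 58.4 / √(0.4 × 12813.26) = 58.4 / 71.5912 ≈ 0.816

0.816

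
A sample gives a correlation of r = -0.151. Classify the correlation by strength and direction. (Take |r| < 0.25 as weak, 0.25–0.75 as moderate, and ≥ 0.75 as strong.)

r = -0.151 < 0 so the relationship is negative.
|r| = 0.151, which falls in the weak range.

weak negative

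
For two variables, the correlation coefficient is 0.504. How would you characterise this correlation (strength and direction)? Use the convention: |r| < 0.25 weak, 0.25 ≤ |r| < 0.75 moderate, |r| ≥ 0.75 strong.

r = 0.504 > 0 so the relationship is positive.
|r| = 0.504, which falls in the moderate range.

moderate positive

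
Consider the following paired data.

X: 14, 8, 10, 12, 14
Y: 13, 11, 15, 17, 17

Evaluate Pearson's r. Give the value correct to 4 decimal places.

0.5588

n = 5, ΣX = 58, ΣY = 73, ΣX² = 700, ΣY² = 1093, ΣXY = 862
nΣXY − ΣXΣY = 4310 − 4234 = 76
nΣX² − (ΣX)² = 3500 − 3364 = 136; nΣY² − (ΣY)² = 5465 − 5329 = 136
r = 76 / √(136 × 136) = 76 / 136.0000 ≈ 0.5588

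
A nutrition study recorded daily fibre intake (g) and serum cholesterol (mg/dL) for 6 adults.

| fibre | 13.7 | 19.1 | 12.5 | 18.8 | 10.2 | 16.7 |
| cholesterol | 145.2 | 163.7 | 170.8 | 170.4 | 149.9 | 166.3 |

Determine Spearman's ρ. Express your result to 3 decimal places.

Rank fibre: 3, 6, 2, 5, 1, 4
Rank cholesterol: 1, 3, 6, 5, 2, 4
d = rank(fibre) − rank(cholesterol): 2, 3, -4, 0, -1, 0; Σd² = 30
ρ = 1 − 6Σd² / [n(n²−1)] = 1 − 6×30 / (6×35) = 1 − 180/210 ≈ 0.143

0.143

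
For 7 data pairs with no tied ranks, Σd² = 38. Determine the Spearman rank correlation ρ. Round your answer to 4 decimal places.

0.3214

ρ = 1 − 6Σd² / [n(n²−1)] = 1 − 6×38 / (7×48)
  = 1 − 228/336 = 1 − 0.67857 ≈ 0.3214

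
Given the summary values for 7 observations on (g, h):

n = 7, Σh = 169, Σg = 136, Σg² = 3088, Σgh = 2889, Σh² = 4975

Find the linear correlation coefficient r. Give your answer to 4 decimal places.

-0.6245

r = (nΣgh − ΣgΣh) / √[(nΣg² − (Σg)²)(nΣh² − (Σh)²)]
Numerator: 7×2889 − 136×169 = -2761
Denominator: √[(21616 − 18496)(34825 − 28561)] = √[3120 × 6264] = 4420.8235
r = -2761 / 4420.8235 ≈ -0.6245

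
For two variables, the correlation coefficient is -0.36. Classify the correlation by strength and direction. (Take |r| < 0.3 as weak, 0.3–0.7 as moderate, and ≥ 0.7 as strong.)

moderate negative

r = -0.36 < 0 so the relationship is negative.
|r| = 0.36, which falls in the moderate range.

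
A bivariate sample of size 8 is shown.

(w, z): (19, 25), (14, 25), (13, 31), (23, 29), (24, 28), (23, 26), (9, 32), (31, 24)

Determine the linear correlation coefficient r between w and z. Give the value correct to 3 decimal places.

n = 8, Σw = 156, Σz = 220, Σw² = 3402, Σz² = 6112, Σwz = 4197
nΣwz − ΣwΣz = 33576 − 34320 = -744
nΣw² − (Σw)² = 27216 − 24336 = 2880; nΣz² − (Σz)² = 48896 − 48400 = 496
r = -744 / √(2880 × 496) = -744 / 1195.1904 ≈ -0.622

-0.622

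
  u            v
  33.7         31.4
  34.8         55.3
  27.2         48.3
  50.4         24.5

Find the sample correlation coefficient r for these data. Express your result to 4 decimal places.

-0.6958

n = 4, Σu = 146.1, Σv = 159.5, Σu² = 5626.73, Σv² = 6977.19, Σuv = 5531.18
nΣuv − ΣuΣv = 22124.72 − 23302.95 = -1178.23
nΣu² − (Σu)² = 22506.92 − 21345.21 = 1161.71; nΣv² − (Σv)² = 27908.76 − 25440.25 = 2468.51
r = -1178.23 / √(1161.71 × 2468.51) = -1178.23 / 1693.4263 ≈ -0.6958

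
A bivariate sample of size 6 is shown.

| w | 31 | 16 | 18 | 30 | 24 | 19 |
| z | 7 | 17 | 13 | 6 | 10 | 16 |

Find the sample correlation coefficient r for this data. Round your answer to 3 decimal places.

-0.954

n = 6, Σw = 138, Σz = 69, Σw² = 3378, Σz² = 899, Σwz = 1447
nΣwz − ΣwΣz = 8682 − 9522 = -840
nΣw² − (Σw)² = 20268 − 19044 = 1224; nΣz² − (Σz)² = 5394 − 4761 = 633
r = -840 / √(1224 × 633) = -840 / 880.2227 ≈ -0.954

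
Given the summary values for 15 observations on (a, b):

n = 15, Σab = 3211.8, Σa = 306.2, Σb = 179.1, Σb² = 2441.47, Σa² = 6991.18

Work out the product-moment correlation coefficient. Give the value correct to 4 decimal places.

-0.9377

r = (nΣab − ΣaΣb) / √[(nΣa² − (Σa)²)(nΣb² − (Σb)²)]
Numerator: 15×3211.8 − 306.2×179.1 = -6663.42
Denominator: √[(104867.7 − 93758.44)(36622.05 − 32076.81)] = √[11109.26 × 4545.24] = 7105.9308
r = -6663.42 / 7105.9308 ≈ -0.9377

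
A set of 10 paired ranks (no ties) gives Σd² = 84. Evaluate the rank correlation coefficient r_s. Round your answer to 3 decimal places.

0.491

ρ = 1 − 6Σd² / [n(n²−1)] = 1 − 6×84 / (10×99)
  = 1 − 504/990 = 1 − 0.5091 ≈ 0.491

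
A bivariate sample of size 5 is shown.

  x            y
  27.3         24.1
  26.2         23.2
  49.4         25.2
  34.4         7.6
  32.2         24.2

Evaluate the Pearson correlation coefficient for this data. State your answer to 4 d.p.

0.0561

n = 5, Σx = 169.5, Σy = 104.3, Σx² = 6092.29, Σy² = 2397.49, Σxy = 3551.33
nΣxy − ΣxΣy = 17756.65 − 17678.85 = 77.8
nΣx² − (Σx)² = 30461.45 − 28730.25 = 1731.2; nΣy² − (Σy)² = 11987.45 − 10878.49 = 1108.96
r = 77.8 / √(1731.2 × 1108.96) = 77.8 / 1385.5799 ≈ 0.0561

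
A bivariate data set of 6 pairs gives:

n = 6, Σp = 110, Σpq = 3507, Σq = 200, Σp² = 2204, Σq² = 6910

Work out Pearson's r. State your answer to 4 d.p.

-0.7478

r = (nΣpq − ΣpΣq) / √[(nΣp² − (Σp)²)(nΣq² − (Σq)²)]
Numerator: 6×3507 − 110×200 = -958
Denominator: √[(13224 − 12100)(41460 − 40000)] = √[1124 × 1460] = 1281.0308
r = -958 / 1281.0308 ≈ -0.7478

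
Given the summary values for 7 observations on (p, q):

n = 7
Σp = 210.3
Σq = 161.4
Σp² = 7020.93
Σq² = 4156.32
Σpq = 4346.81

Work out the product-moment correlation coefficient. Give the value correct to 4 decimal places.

-0.9081

r = (nΣpq − ΣpΣq) / √[(nΣp² − (Σp)²)(nΣq² − (Σq)²)]
Numerator: 7×4346.81 − 210.3×161.4 = -3514.75
Denominator: √[(49146.51 − 44226.09)(29094.24 − 26049.96)] = √[4920.42 × 3044.28] = 3870.2889
r = -3514.75 / 3870.2889 ≈ -0.9081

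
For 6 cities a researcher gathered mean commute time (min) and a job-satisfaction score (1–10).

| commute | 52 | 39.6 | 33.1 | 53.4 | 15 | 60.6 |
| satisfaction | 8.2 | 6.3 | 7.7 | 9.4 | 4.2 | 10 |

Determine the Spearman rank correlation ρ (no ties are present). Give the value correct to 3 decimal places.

Rank commute: 4, 3, 2, 5, 1, 6
Rank satisfaction: 4, 2, 3, 5, 1, 6
d = rank(commute) − rank(satisfaction): 0, 1, -1, 0, 0, 0; Σd² = 2
ρ = 1 − 6Σd² / [n(n²−1)] = 1 − 6×2 / (6×35) = 1 − 12/210 ≈ 0.943

0.943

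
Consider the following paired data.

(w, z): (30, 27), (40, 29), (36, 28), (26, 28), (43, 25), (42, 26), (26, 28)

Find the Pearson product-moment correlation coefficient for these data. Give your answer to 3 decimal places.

n = 7, Σw = 243, Σz = 191, Σw² = 8761, Σz² = 5223, Σwz = 6601
nΣwz − ΣwΣz = 46207 − 46413 = -206
nΣw² − (Σw)² = 61327 − 59049 = 2278; nΣz² − (Σz)² = 36561 − 36481 = 80
r = -206 / √(2278 × 80) = -206 / 426.8958 ≈ -0.483

-0.483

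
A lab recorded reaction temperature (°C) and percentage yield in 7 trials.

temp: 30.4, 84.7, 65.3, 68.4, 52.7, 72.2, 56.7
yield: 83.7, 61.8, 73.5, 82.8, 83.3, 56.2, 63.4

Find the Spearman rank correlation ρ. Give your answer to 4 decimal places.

Rank temp: 1, 7, 4, 5, 2, 6, 3
Rank yield: 7, 2, 4, 5, 6, 1, 3
d = rank(temp) − rank(yield): -6, 5, 0, 0, -4, 5, 0; Σd² = 102
ρ = 1 − 6Σd² / [n(n²−1)] = 1 − 6×102 / (7×48) = 1 − 612/336 ≈ -0.8214

-0.8214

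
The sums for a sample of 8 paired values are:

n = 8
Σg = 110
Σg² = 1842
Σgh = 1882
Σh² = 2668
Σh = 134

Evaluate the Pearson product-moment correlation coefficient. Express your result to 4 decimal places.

r = (nΣgh − ΣgΣh) / √[(nΣg² − (Σg)²)(nΣh² − (Σh)²)]
Numerator: 8×1882 − 110×134 = 316
Denominator: √[(14736 − 12100)(21344 − 17956)] = √[2636 × 3388] = 2988.4391
r = 316 / 2988.4391 ≈ 0.1057

0.1057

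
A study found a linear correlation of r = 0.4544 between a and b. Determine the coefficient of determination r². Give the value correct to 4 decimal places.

0.2065

r² = (0.4544)² = 0.2065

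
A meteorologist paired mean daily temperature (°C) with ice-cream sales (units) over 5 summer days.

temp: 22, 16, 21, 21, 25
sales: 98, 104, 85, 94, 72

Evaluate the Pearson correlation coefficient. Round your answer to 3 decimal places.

-0.828

n = 5, Σx = 105, Σy = 453, Σx² = 2247, Σy² = 41665, Σxy = 9379
nΣxy − ΣxΣy = 46895 − 47565 = -670
nΣx² − (Σx)² = 11235 − 11025 = 210; nΣy² − (Σy)² = 208325 − 205209 = 3116
r = -670 / √(210 × 3116) = -670 / 808.9252 ≈ -0.828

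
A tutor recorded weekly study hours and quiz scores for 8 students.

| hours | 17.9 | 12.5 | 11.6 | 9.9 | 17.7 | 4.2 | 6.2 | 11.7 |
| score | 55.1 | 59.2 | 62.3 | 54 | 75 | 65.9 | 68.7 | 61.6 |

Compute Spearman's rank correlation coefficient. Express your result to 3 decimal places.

-0.214

Rank hours: 8, 6, 4, 3, 7, 1, 2, 5
Rank score: 2, 3, 5, 1, 8, 6, 7, 4
d = rank(hours) − rank(score): 6, 3, -1, 2, -1, -5, -5, 1; Σd² = 102
ρ = 1 − 6Σd² / [n(n²−1)] = 1 − 6×102 / (8×63) = 1 − 612/504 ≈ -0.214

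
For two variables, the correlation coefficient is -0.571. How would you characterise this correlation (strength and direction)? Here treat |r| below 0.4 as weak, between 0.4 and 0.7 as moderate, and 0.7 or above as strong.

r = -0.571 < 0 so the relationship is negative.
|r| = 0.571, which falls in the moderate range.

moderate negative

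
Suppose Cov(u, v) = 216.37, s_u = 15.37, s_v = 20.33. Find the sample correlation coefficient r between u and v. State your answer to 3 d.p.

r = Cov(u,v) / (s_u · s_v) = 216.37 / (15.37 × 20.33)
  = 216.37 / 312.4721 ≈ 0.692

0.692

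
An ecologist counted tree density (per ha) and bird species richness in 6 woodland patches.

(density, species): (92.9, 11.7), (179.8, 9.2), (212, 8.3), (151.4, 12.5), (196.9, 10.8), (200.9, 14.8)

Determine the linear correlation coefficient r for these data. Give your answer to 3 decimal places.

n = 6, Σx = 1033.9, Σy = 67.3, Σx² = 187954.83, Σy² = 782.35, Σxy = 11493.03
nΣxy − ΣxΣy = 68958.18 − 69581.47 = -623.29
nΣx² − (Σx)² = 1127728.98 − 1068949.21 = 58779.77; nΣy² − (Σy)² = 4694.1 − 4529.29 = 164.81
r = -623.29 / √(58779.77 × 164.81) = -623.29 / 3112.4739 ≈ -0.200

-0.200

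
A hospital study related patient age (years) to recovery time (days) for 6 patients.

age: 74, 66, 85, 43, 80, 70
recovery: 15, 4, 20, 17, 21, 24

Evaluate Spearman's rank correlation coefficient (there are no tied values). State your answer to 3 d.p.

0.371

Rank age: 4, 2, 6, 1, 5, 3
Rank recovery: 2, 1, 4, 3, 5, 6
d = rank(age) − rank(recovery): 2, 1, 2, -2, 0, -3; Σd² = 22
ρ = 1 − 6Σd² / [n(n²−1)] = 1 − 6×22 / (6×35) = 1 − 132/210 ≈ 0.371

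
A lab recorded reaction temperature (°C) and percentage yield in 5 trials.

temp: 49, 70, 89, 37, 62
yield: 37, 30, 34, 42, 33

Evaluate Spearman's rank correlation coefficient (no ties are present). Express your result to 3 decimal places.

-0.700

Rank temp: 2, 4, 5, 1, 3
Rank yield: 4, 1, 3, 5, 2
d = rank(temp) − rank(yield): -2, 3, 2, -4, 1; Σd² = 34
ρ = 1 − 6Σd² / [n(n²−1)] = 1 − 6×34 / (5×24) = 1 − 204/120 ≈ -0.700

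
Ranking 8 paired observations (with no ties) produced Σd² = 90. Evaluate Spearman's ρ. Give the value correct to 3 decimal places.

ρ = 1 − 6Σd² / [n(n²−1)] = 1 − 6×90 / (8×63)
  = 1 − 540/504 = 1 − 1.0714 ≈ -0.071

-0.071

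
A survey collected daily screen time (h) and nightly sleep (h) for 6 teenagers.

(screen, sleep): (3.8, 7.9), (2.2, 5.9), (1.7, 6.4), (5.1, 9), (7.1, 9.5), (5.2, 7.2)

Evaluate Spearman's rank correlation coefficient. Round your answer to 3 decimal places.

0.771

Rank screen: 3, 2, 1, 4, 6, 5
Rank sleep: 4, 1, 2, 5, 6, 3
d = rank(screen) − rank(sleep): -1, 1, -1, -1, 0, 2; Σd² = 8
ρ = 1 − 6Σd² / [n(n²−1)] = 1 − 6×8 / (6×35) = 1 − 48/210 ≈ 0.771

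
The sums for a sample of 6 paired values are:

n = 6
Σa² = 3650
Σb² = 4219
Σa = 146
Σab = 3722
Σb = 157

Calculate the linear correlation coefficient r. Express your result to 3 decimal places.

-0.947

r = (nΣab − ΣaΣb) / √[(nΣa² − (Σa)²)(nΣb² − (Σb)²)]
Numerator: 6×3722 − 146×157 = -590
Denominator: √[(21900 − 21316)(25314 − 24649)] = √[584 × 665] = 623.1854
r = -590 / 623.1854 ≈ -0.947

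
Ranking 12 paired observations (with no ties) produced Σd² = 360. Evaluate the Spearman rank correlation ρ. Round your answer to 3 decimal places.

-0.259

ρ = 1 − 6Σd² / [n(n²−1)] = 1 − 6×360 / (12×143)
  = 1 − 2160/1716 = 1 − 1.2587 ≈ -0.259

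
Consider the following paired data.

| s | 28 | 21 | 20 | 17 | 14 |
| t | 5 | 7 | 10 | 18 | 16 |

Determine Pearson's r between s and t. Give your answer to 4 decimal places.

-0.8721

n = 5, Σs = 100, Σt = 56, Σs² = 2110, Σt² = 754, Σst = 1017
nΣst − ΣsΣt = 5085 − 5600 = -515
nΣs² − (Σs)² = 10550 − 10000 = 550; nΣt² − (Σt)² = 3770 − 3136 = 634
r = -515 / √(550 × 634) = -515 / 590.5083 ≈ -0.8721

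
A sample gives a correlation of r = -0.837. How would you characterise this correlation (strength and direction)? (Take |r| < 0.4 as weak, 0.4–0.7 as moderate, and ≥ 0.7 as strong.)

strong negative

r = -0.837 < 0 so the relationship is negative.
|r| = 0.837, which falls in the strong range.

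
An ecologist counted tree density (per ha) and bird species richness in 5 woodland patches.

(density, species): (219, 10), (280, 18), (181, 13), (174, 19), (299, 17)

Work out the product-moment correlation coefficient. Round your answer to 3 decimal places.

n = 5, Σx = 1153, Σy = 77, Σx² = 278799, Σy² = 1243, Σxy = 17972
nΣxy − ΣxΣy = 89860 − 88781 = 1079
nΣx² − (Σx)² = 1393995 − 1329409 = 64586; nΣy² − (Σy)² = 6215 − 5929 = 286
r = 1079 / √(64586 × 286) = 1079 / 4297.8595 ≈ 0.251

0.251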